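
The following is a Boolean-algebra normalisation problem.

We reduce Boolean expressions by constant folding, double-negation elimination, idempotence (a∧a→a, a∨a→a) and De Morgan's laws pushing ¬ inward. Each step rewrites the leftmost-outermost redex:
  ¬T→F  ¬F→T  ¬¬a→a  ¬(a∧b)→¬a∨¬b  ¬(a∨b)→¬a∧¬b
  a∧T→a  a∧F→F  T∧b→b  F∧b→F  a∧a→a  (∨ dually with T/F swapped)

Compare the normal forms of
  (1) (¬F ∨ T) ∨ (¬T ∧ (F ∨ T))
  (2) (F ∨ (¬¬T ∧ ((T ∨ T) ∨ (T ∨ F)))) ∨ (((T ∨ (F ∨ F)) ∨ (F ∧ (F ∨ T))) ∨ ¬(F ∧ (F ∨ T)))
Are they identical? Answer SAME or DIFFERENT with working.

Answer: SAME — A ⇓ T, B ⇓ T

Derivation:
Term A:
  start: (¬F ∨ T) ∨ (¬T ∧ (F ∨ T))
  step 1: T ∨ (¬T ∧ (F ∨ T))
  step 2: T

Term B:
  start: (F ∨ (¬¬T ∧ ((T ∨ T) ∨ (T ∨ F)))) ∨ (((T ∨ (F ∨ F)) ∨ (F ∧ (F ∨ T))) ∨ ¬(F ∧ (F ∨ T)))
  step 1: (¬¬T ∧ ((T ∨ T) ∨ (T ∨ F))) ∨ (((T ∨ (F ∨ F)) ∨ (F ∧ (F ∨ T))) ∨ ¬(F ∧ (F ∨ T)))
  step 2: (T ∧ ((T ∨ T) ∨ (T ∨ F))) ∨ (((T ∨ (F ∨ F)) ∨ (F ∧ (F ∨ T))) ∨ ¬(F ∧ (F ∨ T)))
  step 3: ((T ∨ T) ∨ (T ∨ F)) ∨ (((T ∨ (F ∨ F)) ∨ (F ∧ (F ∨ T))) ∨ ¬(F ∧ (F ∨ T)))
  step 4: (T ∨ (T ∨ F)) ∨ (((T ∨ (F ∨ F)) ∨ (F ∧ (F ∨ T))) ∨ ¬(F ∧ (F ∨ T)))
  step 5: T ∨ (((T ∨ (F ∨ F)) ∨ (F ∧ (F ∨ T))) ∨ ¬(F ∧ (F ∨ T)))
  step 6: T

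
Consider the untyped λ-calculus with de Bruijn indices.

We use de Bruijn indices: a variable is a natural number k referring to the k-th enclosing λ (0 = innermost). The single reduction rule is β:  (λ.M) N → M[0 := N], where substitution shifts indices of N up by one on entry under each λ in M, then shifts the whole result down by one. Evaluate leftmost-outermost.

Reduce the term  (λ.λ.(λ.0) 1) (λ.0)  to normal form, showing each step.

Answer: normal form = λ.λ.0  (in 2 steps)

Derivation:
  start: (λ.λ.(λ.0) 1) (λ.0)
  [1] λ.(λ.0) (λ.0)
  [2] λ.λ.0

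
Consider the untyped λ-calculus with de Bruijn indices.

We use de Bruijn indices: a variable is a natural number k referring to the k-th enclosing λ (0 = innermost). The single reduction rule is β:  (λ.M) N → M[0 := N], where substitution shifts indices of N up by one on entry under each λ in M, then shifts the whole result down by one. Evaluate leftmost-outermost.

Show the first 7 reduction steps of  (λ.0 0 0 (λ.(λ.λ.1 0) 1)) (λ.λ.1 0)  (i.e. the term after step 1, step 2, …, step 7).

  start: (λ.0 0 0 (λ.(λ.λ.1 0) 1)) (λ.λ.1 0)
  →1  (λ.λ.1 0) (λ.λ.1 0) (λ.λ.1 0) (λ.(λ.λ.1 0) (λ.λ.1 0))
  →2  (λ.(λ.λ.1 0) 0) (λ.λ.1 0) (λ.(λ.λ.1 0) (λ.λ.1 0))
  →3  (λ.λ.1 0) (λ.λ.1 0) (λ.(λ.λ.1 0) (λ.λ.1 0))
  →4  (λ.(λ.λ.1 0) 0) (λ.(λ.λ.1 0) (λ.λ.1 0))
  →5  (λ.λ.1 0) (λ.(λ.λ.1 0) (λ.λ.1 0))
  →6  λ.(λ.(λ.λ.1 0) (λ.λ.1 0)) 0
  →7  λ.(λ.λ.1 0) (λ.λ.1 0)

Answer: after 7 steps: λ.(λ.λ.1 0) (λ.λ.1 0)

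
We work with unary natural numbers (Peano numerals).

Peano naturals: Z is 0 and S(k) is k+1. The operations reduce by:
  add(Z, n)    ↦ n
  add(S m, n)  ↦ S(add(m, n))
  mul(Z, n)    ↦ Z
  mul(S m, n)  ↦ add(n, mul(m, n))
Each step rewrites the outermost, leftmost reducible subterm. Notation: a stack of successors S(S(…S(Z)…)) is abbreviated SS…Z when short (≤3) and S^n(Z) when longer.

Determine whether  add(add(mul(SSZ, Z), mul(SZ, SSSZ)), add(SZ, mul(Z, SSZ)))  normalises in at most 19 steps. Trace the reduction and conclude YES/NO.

Answer: YES — reaches normal form S^4(Z) in 19 ≤ 19 steps

Working:
  start: add(add(mul(SSZ, Z), mul(SZ, SSSZ)), add(SZ, mul(Z, SSZ)))
  →1  add(add(add(Z, mul(SZ, Z)), mul(SZ, SSSZ)), add(SZ, mul(Z, SSZ)))
  →2  add(add(mul(SZ, Z), mul(SZ, SSSZ)), add(SZ, mul(Z, SSZ)))
  →3  add(add(add(Z, mul(Z, Z)), mul(SZ, SSSZ)), add(SZ, mul(Z, SSZ)))
  →4  add(add(mul(Z, Z), mul(SZ, SSSZ)), add(SZ, mul(Z, SSZ)))
  →5  add(add(Z, mul(SZ, SSSZ)), add(SZ, mul(Z, SSZ)))
  →6  add(mul(SZ, SSSZ), add(SZ, mul(Z, SSZ)))
  →7  add(add(SSSZ, mul(Z, SSSZ)), add(SZ, mul(Z, SSZ)))
  →8  add(S(add(SSZ, mul(Z, SSSZ))), add(SZ, mul(Z, SSZ)))
  →9  S(add(add(SSZ, mul(Z, SSSZ)), add(SZ, mul(Z, SSZ))))
  →10  S(add(S(add(SZ, mul(Z, SSSZ))), add(SZ, mul(Z, SSZ))))
  →11  S(S(add(add(SZ, mul(Z, SSSZ)), add(SZ, mul(Z, SSZ)))))
  →12  S(S(add(S(add(Z, mul(Z, SSSZ))), add(SZ, mul(Z, SSZ)))))
  →13  S(S(S(add(add(Z, mul(Z, SSSZ)), add(SZ, mul(Z, SSZ))))))
  →14  S(S(S(add(mul(Z, SSSZ), add(SZ, mul(Z, SSZ))))))
  →15  S(S(S(add(Z, add(SZ, mul(Z, SSZ))))))
  →16  S(S(S(add(SZ, mul(Z, SSZ)))))
  →17  S(S(S(S(add(Z, mul(Z, SSZ))))))
  →18  S(S(S(S(mul(Z, SSZ)))))
  →19  S^4(Z)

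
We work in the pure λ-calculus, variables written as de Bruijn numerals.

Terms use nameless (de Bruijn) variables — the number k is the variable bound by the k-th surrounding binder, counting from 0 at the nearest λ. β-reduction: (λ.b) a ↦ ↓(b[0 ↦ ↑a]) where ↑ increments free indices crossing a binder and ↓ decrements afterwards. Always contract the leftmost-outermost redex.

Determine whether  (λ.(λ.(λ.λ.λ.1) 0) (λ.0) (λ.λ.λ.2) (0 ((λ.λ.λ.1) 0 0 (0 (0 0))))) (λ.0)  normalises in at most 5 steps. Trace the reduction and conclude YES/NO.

  start: (λ.(λ.(λ.λ.λ.1) 0) (λ.0) (λ.λ.λ.2) (0 ((λ.λ.λ.1) 0 0 (0 (0 0))))) (λ.0)
  →1  (λ.(λ.λ.λ.1) 0) (λ.0) (λ.λ.λ.2) ((λ.0) ((λ.λ.λ.1) (λ.0) (λ.0) ((λ.0) ((λ.0) (λ.0)))))
  →2  (λ.λ.λ.1) (λ.0) (λ.λ.λ.2) ((λ.0) ((λ.λ.λ.1) (λ.0) (λ.0) ((λ.0) ((λ.0) (λ.0)))))
  →3  (λ.λ.1) (λ.λ.λ.2) ((λ.0) ((λ.λ.λ.1) (λ.0) (λ.0) ((λ.0) ((λ.0) (λ.0)))))
  →4  (λ.λ.λ.λ.2) ((λ.0) ((λ.λ.λ.1) (λ.0) (λ.0) ((λ.0) ((λ.0) (λ.0)))))
  →5  λ.λ.λ.2

Answer: YES — reaches normal form λ.λ.λ.2 in 5 ≤ 5 steps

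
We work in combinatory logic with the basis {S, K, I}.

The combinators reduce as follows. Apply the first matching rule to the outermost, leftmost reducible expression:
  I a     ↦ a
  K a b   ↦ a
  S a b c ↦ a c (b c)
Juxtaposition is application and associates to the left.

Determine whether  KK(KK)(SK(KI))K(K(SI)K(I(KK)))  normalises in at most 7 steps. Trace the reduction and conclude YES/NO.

  start: KK(KK)(SK(KI))K(K(SI)K(I(KK)))
  →1  K(SK(KI))K(K(SI)K(I(KK)))
  →2  SK(KI)(K(SI)K(I(KK)))
  →3  K(K(SI)K(I(KK)))(KI(K(SI)K(I(KK))))
  →4  K(SI)K(I(KK))
  →5  SI(I(KK))
  →6  SI(KK)

Answer: YES — reaches normal form SI(KK) in 6 ≤ 7 steps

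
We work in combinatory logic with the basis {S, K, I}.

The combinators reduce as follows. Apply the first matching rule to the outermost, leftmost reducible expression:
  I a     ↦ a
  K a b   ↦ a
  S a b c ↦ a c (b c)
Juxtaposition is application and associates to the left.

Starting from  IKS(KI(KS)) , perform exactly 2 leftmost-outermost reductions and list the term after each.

  start: IKS(KI(KS))
  step 1: KS(KI(KS))
  step 2: S

Answer: after 2 steps: S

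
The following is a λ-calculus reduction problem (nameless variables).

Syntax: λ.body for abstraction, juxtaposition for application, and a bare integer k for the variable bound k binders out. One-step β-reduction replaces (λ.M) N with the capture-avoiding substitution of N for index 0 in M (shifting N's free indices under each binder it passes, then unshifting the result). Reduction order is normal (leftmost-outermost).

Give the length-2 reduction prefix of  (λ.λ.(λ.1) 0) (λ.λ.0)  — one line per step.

  start: (λ.λ.(λ.1) 0) (λ.λ.0)
  [1] λ.(λ.1) 0
  [2] λ.0

Answer: after 2 steps: λ.0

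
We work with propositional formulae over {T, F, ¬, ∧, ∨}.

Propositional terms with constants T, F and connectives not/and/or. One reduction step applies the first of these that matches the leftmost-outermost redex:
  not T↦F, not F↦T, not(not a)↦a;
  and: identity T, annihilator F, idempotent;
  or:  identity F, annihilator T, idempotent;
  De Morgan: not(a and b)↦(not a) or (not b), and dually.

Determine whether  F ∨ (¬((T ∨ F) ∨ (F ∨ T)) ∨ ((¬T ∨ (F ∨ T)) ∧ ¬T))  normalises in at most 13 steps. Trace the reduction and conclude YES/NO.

Answer: YES — reaches normal form F in 12 ≤ 13 steps

Working:
  start: F ∨ (¬((T ∨ F) ∨ (F ∨ T)) ∨ ((¬T ∨ (F ∨ T)) ∧ ¬T))
  [1] ¬((T ∨ F) ∨ (F ∨ T)) ∨ ((¬T ∨ (F ∨ T)) ∧ ¬T)
  [2] (¬(T ∨ F) ∧ ¬(F ∨ T)) ∨ ((¬T ∨ (F ∨ T)) ∧ ¬T)
  [3] ((¬T ∧ ¬F) ∧ ¬(F ∨ T)) ∨ ((¬T ∨ (F ∨ T)) ∧ ¬T)
  [4] ((F ∧ ¬F) ∧ ¬(F ∨ T)) ∨ ((¬T ∨ (F ∨ T)) ∧ ¬T)
  [5] (F ∧ ¬(F ∨ T)) ∨ ((¬T ∨ (F ∨ T)) ∧ ¬T)
  [6] F ∨ ((¬T ∨ (F ∨ T)) ∧ ¬T)
  [7] (¬T ∨ (F ∨ T)) ∧ ¬T
  [8] (F ∨ (F ∨ T)) ∧ ¬T
  [9] (F ∨ T) ∧ ¬T
  [10] T ∧ ¬T
  [11] ¬T
  [12] F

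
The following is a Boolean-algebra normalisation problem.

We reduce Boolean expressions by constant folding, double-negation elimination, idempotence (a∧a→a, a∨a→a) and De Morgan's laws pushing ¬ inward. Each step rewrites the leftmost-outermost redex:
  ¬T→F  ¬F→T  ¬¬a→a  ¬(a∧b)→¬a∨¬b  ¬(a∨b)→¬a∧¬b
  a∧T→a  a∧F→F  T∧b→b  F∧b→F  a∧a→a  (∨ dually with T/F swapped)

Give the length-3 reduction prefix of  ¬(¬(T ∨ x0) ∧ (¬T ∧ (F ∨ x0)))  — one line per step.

  start: ¬(¬(T ∨ x0) ∧ (¬T ∧ (F ∨ x0)))
  step 1: ¬¬(T ∨ x0) ∨ ¬(¬T ∧ (F ∨ x0))
  step 2: (T ∨ x0) ∨ ¬(¬T ∧ (F ∨ x0))
  step 3: T ∨ ¬(¬T ∧ (F ∨ x0))

Answer: after 3 steps: T ∨ ¬(¬T ∧ (F ∨ x0))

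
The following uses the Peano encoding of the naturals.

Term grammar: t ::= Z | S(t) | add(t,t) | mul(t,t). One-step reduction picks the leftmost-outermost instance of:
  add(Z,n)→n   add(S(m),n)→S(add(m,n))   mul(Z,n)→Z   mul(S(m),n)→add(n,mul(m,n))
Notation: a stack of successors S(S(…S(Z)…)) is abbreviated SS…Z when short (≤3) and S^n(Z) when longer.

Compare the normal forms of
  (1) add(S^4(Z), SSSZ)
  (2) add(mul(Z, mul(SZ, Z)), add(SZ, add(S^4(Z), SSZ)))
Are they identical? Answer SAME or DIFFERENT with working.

Answer: SAME — A ⇓ S^7(Z), B ⇓ S^7(Z)

Derivation:
Term A:
  start: add(S^4(Z), SSSZ)
  step 1: S(add(SSSZ, SSSZ))
  step 2: S(S(add(SSZ, SSSZ)))
  step 3: S(S(S(add(SZ, SSSZ))))
  step 4: S(S(S(S(add(Z, SSSZ)))))
  step 5: S^7(Z)

Term B:
  start: add(mul(Z, mul(SZ, Z)), add(SZ, add(S^4(Z), SSZ)))
  step 1: add(Z, add(SZ, add(S^4(Z), SSZ)))
  step 2: add(SZ, add(S^4(Z), SSZ))
  step 3: S(add(Z, add(S^4(Z), SSZ)))
  step 4: S(add(S^4(Z), SSZ))
  step 5: S(S(add(SSSZ, SSZ)))
  step 6: S(S(S(add(SSZ, SSZ))))
  step 7: S(S(S(S(add(SZ, SSZ)))))
  step 8: S(S(S(S(S(add(Z, SSZ))))))
  step 9: S^7(Z)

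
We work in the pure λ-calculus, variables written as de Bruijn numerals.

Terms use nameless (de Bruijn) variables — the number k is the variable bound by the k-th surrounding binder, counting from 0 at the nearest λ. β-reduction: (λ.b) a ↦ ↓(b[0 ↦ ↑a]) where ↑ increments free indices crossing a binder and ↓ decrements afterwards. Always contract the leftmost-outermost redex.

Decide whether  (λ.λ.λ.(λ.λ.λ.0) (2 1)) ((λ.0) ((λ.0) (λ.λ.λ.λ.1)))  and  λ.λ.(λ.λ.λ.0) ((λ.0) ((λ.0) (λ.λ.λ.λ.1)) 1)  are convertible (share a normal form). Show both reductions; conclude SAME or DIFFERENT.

Term A:
  start: (λ.λ.λ.(λ.λ.λ.0) (2 1)) ((λ.0) ((λ.0) (λ.λ.λ.λ.1)))
  step 1: λ.λ.(λ.λ.λ.0) ((λ.0) ((λ.0) (λ.λ.λ.λ.1)) 1)
  step 2: λ.λ.λ.λ.0

Term B:
  start: λ.λ.(λ.λ.λ.0) ((λ.0) ((λ.0) (λ.λ.λ.λ.1)) 1)
  step 1: λ.λ.λ.λ.0

Answer: SAME — A ⇓ λ.λ.λ.λ.0, B ⇓ λ.λ.λ.λ.0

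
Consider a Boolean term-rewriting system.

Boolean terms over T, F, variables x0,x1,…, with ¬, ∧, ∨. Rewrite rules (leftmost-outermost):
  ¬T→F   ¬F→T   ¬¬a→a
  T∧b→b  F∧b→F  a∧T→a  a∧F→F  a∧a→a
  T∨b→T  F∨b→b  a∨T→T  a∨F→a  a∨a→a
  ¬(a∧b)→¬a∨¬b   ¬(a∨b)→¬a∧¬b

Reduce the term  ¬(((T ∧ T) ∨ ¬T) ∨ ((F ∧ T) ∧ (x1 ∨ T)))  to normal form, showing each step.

Answer: normal form = F  (in 7 steps)

Reduction:
  start: ¬(((T ∧ T) ∨ ¬T) ∨ ((F ∧ T) ∧ (x1 ∨ T)))
  [1] ¬((T ∧ T) ∨ ¬T) ∧ ¬((F ∧ T) ∧ (x1 ∨ T))
  [2] (¬(T ∧ T) ∧ ¬¬T) ∧ ¬((F ∧ T) ∧ (x1 ∨ T))
  [3] ((¬T ∨ ¬T) ∧ ¬¬T) ∧ ¬((F ∧ T) ∧ (x1 ∨ T))
  [4] (¬T ∧ ¬¬T) ∧ ¬((F ∧ T) ∧ (x1 ∨ T))
  [5] (F ∧ ¬¬T) ∧ ¬((F ∧ T) ∧ (x1 ∨ T))
  [6] F ∧ ¬((F ∧ T) ∧ (x1 ∨ T))
  [7] F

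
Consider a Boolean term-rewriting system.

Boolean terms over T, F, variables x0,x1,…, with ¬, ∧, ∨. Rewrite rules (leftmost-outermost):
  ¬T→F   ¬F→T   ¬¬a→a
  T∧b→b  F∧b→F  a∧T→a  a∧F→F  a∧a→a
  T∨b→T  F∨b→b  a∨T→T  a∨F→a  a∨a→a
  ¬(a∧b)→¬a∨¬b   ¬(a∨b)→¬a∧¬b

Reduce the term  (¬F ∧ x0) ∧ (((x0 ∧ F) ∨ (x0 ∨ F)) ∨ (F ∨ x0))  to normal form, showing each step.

  start: (¬F ∧ x0) ∧ (((x0 ∧ F) ∨ (x0 ∨ F)) ∨ (F ∨ x0))
  step 1: (T ∧ x0) ∧ (((x0 ∧ F) ∨ (x0 ∨ F)) ∨ (F ∨ x0))
  step 2: x0 ∧ (((x0 ∧ F) ∨ (x0 ∨ F)) ∨ (F ∨ x0))
  step 3: x0 ∧ ((F ∨ (x0 ∨ F)) ∨ (F ∨ x0))
  step 4: x0 ∧ ((x0 ∨ F) ∨ (F ∨ x0))
  step 5: x0 ∧ (x0 ∨ (F ∨ x0))
  step 6: x0 ∧ (x0 ∨ x0)
  step 7: x0 ∧ x0
  step 8: x0

Answer: normal form = x0  (in 8 steps)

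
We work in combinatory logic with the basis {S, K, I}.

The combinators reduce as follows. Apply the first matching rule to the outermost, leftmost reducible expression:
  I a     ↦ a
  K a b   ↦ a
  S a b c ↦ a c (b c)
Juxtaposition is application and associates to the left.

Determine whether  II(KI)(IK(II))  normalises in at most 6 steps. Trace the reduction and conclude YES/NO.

  start: II(KI)(IK(II))
  →1  I(KI)(IK(II))
  →2  KI(IK(II))
  →3  I

Answer: YES — reaches normal form I in 3 ≤ 6 steps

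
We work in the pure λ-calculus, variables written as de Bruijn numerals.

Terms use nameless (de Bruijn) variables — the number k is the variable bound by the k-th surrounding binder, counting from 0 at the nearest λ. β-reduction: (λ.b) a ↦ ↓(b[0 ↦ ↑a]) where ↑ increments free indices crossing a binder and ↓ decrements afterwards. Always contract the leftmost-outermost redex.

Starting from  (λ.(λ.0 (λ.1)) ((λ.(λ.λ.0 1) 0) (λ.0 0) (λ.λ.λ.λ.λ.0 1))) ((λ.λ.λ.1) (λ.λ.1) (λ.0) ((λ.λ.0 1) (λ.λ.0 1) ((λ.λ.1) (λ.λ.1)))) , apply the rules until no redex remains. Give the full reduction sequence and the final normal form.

  start: (λ.(λ.0 (λ.1)) ((λ.(λ.λ.0 1) 0) (λ.0 0) (λ.λ.λ.λ.λ.0 1))) ((λ.λ.λ.1) (λ.λ.1) (λ.0) ((λ.λ.0 1) (λ.λ.0 1) ((λ.λ.1) (λ.λ.1))))
  step 1: (λ.0 (λ.1)) ((λ.(λ.λ.0 1) 0) (λ.0 0) (λ.λ.λ.λ.λ.0 1))
  step 2: (λ.(λ.λ.0 1) 0) (λ.0 0) (λ.λ.λ.λ.λ.0 1) (λ.(λ.(λ.λ.0 1) 0) (λ.0 0) (λ.λ.λ.λ.λ.0 1))
  step 3: (λ.λ.0 1) (λ.0 0) (λ.λ.λ.λ.λ.0 1) (λ.(λ.(λ.λ.0 1) 0) (λ.0 0) (λ.λ.λ.λ.λ.0 1))
  step 4: (λ.0 (λ.0 0)) (λ.λ.λ.λ.λ.0 1) (λ.(λ.(λ.λ.0 1) 0) (λ.0 0) (λ.λ.λ.λ.λ.0 1))
  step 5: (λ.λ.λ.λ.λ.0 1) (λ.0 0) (λ.(λ.(λ.λ.0 1) 0) (λ.0 0) (λ.λ.λ.λ.λ.0 1))
  step 6: (λ.λ.λ.λ.0 1) (λ.(λ.(λ.λ.0 1) 0) (λ.0 0) (λ.λ.λ.λ.λ.0 1))
  step 7: λ.λ.λ.0 1

Answer: normal form = λ.λ.λ.0 1  (in 7 steps)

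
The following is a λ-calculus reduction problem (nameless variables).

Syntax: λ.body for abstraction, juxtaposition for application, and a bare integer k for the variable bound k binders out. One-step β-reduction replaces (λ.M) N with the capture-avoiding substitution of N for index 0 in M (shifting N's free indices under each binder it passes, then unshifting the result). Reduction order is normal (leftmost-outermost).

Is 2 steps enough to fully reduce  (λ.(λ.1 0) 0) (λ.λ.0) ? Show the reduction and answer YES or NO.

  start: (λ.(λ.1 0) 0) (λ.λ.0)
  step 1: (λ.(λ.λ.0) 0) (λ.λ.0)
  step 2: (λ.λ.0) (λ.λ.0)

Answer: NO — after 2 steps the term is (λ.λ.0) (λ.λ.0), not yet normal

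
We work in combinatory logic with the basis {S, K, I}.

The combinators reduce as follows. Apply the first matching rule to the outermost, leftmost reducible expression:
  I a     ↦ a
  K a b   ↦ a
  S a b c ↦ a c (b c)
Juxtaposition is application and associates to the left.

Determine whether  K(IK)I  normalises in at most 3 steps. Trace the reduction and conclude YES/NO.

  start: K(IK)I
  [1] IK
  [2] K

Answer: YES — reaches normal form K in 2 ≤ 3 steps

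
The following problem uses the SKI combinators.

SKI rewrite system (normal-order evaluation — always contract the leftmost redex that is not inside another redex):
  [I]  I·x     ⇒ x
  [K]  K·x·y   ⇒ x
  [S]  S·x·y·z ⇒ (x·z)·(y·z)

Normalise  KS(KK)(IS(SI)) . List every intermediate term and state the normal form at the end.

Answer: normal form = S(S(SI))  (in 2 steps)

Derivation:
  start: KS(KK)(IS(SI))
  [1] S(IS(SI))
  [2] S(S(SI))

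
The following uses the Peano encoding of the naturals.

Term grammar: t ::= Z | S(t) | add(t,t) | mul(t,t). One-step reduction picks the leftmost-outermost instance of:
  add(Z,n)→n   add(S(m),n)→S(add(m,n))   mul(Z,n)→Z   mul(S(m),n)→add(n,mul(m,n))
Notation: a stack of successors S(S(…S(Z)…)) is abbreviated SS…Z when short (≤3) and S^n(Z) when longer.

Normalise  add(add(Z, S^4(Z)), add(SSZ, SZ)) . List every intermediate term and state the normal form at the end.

  start: add(add(Z, S^4(Z)), add(SSZ, SZ))
  step 1: add(S^4(Z), add(SSZ, SZ))
  step 2: S(add(SSSZ, add(SSZ, SZ)))
  step 3: S(S(add(SSZ, add(SSZ, SZ))))
  step 4: S(S(S(add(SZ, add(SSZ, SZ)))))
  step 5: S(S(S(S(add(Z, add(SSZ, SZ))))))
  step 6: S(S(S(S(add(SSZ, SZ)))))
  step 7: S(S(S(S(S(add(SZ, SZ))))))
  step 8: S(S(S(S(S(S(add(Z, SZ)))))))
  step 9: S^7(Z)

Answer: normal form = S^7(Z)  (in 9 steps)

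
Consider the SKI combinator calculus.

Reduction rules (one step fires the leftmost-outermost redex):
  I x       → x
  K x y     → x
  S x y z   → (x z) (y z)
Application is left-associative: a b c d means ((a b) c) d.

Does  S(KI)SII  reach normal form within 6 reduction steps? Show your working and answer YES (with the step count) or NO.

  start: S(KI)SII
  →1  KII(SI)I
  →2  I(SI)I
  →3  SII

Answer: YES — reaches normal form SII in 3 ≤ 6 steps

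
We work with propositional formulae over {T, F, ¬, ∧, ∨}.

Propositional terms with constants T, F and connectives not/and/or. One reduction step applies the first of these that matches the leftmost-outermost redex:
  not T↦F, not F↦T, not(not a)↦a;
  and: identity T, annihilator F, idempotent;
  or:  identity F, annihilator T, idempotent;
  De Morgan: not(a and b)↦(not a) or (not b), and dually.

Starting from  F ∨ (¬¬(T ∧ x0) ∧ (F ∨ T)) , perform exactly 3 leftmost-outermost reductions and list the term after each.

Answer: after 3 steps: x0 ∧ (F ∨ T)

Reduction:
  start: F ∨ (¬¬(T ∧ x0) ∧ (F ∨ T))
  step 1: ¬¬(T ∧ x0) ∧ (F ∨ T)
  step 2: (T ∧ x0) ∧ (F ∨ T)
  step 3: x0 ∧ (F ∨ T)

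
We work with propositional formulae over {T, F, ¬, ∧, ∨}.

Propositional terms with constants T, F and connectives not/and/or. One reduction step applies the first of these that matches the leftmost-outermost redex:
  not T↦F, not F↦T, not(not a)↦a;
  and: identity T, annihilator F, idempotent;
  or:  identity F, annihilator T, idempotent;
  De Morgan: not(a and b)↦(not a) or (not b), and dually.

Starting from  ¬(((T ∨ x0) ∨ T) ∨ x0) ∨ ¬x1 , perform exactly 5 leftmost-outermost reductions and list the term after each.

Answer: after 5 steps: ((F ∧ ¬T) ∧ ¬x0) ∨ ¬x1

Working:
  start: ¬(((T ∨ x0) ∨ T) ∨ x0) ∨ ¬x1
  step 1: (¬((T ∨ x0) ∨ T) ∧ ¬x0) ∨ ¬x1
  step 2: ((¬(T ∨ x0) ∧ ¬T) ∧ ¬x0) ∨ ¬x1
  step 3: (((¬T ∧ ¬x0) ∧ ¬T) ∧ ¬x0) ∨ ¬x1
  step 4: (((F ∧ ¬x0) ∧ ¬T) ∧ ¬x0) ∨ ¬x1
  step 5: ((F ∧ ¬T) ∧ ¬x0) ∨ ¬x1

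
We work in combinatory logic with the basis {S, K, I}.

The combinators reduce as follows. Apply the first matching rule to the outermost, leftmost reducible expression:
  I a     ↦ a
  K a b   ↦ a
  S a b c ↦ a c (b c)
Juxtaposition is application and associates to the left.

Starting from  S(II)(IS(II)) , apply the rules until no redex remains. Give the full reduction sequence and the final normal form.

  start: S(II)(IS(II))
  →1  SI(IS(II))
  →2  SI(S(II))
  →3  SI(SI)

Answer: normal form = SI(SI)  (in 3 steps)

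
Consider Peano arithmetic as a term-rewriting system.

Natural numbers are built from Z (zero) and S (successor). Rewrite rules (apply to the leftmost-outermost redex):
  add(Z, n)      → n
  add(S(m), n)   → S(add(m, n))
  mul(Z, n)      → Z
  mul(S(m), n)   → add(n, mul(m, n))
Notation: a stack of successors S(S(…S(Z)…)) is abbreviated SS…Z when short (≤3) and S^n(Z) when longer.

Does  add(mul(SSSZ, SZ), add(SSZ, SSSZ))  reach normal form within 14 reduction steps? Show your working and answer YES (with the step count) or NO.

  start: add(mul(SSSZ, SZ), add(SSZ, SSSZ))
  [1] add(add(SZ, mul(SSZ, SZ)), add(SSZ, SSSZ))
  [2] add(S(add(Z, mul(SSZ, SZ))), add(SSZ, SSSZ))
  [3] S(add(add(Z, mul(SSZ, SZ)), add(SSZ, SSSZ)))
  [4] S(add(mul(SSZ, SZ), add(SSZ, SSSZ)))
  [5] S(add(add(SZ, mul(SZ, SZ)), add(SSZ, SSSZ)))
  [6] S(add(S(add(Z, mul(SZ, SZ))), add(SSZ, SSSZ)))
  [7] S(S(add(add(Z, mul(SZ, SZ)), add(SSZ, SSSZ))))
  [8] S(S(add(mul(SZ, SZ), add(SSZ, SSSZ))))
  [9] S(S(add(add(SZ, mul(Z, SZ)), add(SSZ, SSSZ))))
  [10] S(S(add(S(add(Z, mul(Z, SZ))), add(SSZ, SSSZ))))
  [11] S(S(S(add(add(Z, mul(Z, SZ)), add(SSZ, SSSZ)))))
  [12] S(S(S(add(mul(Z, SZ), add(SSZ, SSSZ)))))
  [13] S(S(S(add(Z, add(SSZ, SSSZ)))))
  [14] S(S(S(add(SSZ, SSSZ))))

Answer: NO — after 14 steps the term is S(S(S(add(SSZ, SSSZ)))), not yet normal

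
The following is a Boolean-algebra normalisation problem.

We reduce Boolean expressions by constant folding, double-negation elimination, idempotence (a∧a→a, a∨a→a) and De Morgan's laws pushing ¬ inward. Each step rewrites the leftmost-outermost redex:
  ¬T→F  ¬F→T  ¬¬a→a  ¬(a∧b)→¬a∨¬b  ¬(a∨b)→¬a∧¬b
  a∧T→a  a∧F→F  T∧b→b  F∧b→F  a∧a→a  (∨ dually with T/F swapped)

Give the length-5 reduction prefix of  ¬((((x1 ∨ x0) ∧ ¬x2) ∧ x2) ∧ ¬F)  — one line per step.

  start: ¬((((x1 ∨ x0) ∧ ¬x2) ∧ x2) ∧ ¬F)
  [1] ¬(((x1 ∨ x0) ∧ ¬x2) ∧ x2) ∨ ¬¬F
  [2] (¬((x1 ∨ x0) ∧ ¬x2) ∨ ¬x2) ∨ ¬¬F
  [3] ((¬(x1 ∨ x0) ∨ ¬¬x2) ∨ ¬x2) ∨ ¬¬F
  [4] (((¬x1 ∧ ¬x0) ∨ ¬¬x2) ∨ ¬x2) ∨ ¬¬F
  [5] (((¬x1 ∧ ¬x0) ∨ x2) ∨ ¬x2) ∨ ¬¬F

Answer: after 5 steps: (((¬x1 ∧ ¬x0) ∨ x2) ∨ ¬x2) ∨ ¬¬F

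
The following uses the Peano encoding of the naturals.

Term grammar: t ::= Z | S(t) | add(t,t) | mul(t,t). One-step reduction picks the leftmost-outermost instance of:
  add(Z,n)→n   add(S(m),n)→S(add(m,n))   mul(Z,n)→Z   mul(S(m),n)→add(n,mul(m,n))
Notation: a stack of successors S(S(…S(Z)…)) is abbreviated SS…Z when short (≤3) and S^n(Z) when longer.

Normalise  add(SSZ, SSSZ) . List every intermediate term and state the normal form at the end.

Answer: normal form = S^5(Z)  (in 3 steps)

Derivation:
  start: add(SSZ, SSSZ)
  [1] S(add(SZ, SSSZ))
  [2] S(S(add(Z, SSSZ)))
  [3] S^5(Z)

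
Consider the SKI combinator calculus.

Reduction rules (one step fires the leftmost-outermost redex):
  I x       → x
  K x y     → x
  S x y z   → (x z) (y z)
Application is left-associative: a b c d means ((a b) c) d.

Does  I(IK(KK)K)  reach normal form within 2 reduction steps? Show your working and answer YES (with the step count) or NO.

  start: I(IK(KK)K)
  [1] IK(KK)K
  [2] K(KK)K

Answer: NO — after 2 steps the term is K(KK)K, not yet normal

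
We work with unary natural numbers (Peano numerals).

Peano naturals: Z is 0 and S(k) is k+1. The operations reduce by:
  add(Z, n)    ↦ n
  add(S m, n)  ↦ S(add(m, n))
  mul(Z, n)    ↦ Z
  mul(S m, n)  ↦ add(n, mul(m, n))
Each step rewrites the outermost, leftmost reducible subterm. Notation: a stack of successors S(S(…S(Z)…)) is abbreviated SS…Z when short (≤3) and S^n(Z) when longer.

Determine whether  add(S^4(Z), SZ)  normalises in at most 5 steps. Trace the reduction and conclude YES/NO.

Answer: YES — reaches normal form S^5(Z) in 5 ≤ 5 steps

Derivation:
  start: add(S^4(Z), SZ)
  →1  S(add(SSSZ, SZ))
  →2  S(S(add(SSZ, SZ)))
  →3  S(S(S(add(SZ, SZ))))
  →4  S(S(S(S(add(Z, SZ)))))
  →5  S^5(Z)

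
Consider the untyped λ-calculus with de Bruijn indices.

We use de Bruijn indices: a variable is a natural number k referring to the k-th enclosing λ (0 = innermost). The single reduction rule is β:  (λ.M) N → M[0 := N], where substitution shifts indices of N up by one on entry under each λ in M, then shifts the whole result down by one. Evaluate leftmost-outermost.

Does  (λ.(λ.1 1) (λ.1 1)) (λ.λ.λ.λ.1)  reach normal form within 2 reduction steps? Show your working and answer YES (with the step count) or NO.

  start: (λ.(λ.1 1) (λ.1 1)) (λ.λ.λ.λ.1)
  [1] (λ.(λ.λ.λ.λ.1) (λ.λ.λ.λ.1)) (λ.(λ.λ.λ.λ.1) (λ.λ.λ.λ.1))
  [2] (λ.λ.λ.λ.1) (λ.λ.λ.λ.1)

Answer: NO — after 2 steps the term is (λ.λ.λ.λ.1) (λ.λ.λ.λ.1), not yet normal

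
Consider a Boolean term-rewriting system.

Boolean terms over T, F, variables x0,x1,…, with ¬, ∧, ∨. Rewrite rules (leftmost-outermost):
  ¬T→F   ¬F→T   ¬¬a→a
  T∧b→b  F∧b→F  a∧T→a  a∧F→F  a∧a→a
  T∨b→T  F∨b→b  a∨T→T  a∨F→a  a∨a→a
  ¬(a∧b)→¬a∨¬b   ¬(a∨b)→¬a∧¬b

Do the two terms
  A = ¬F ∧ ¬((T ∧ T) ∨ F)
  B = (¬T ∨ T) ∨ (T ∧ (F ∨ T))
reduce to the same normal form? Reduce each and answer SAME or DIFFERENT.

Answer: DIFFERENT — A ⇓ F, B ⇓ T

Reduction:
Term A:
  start: ¬F ∧ ¬((T ∧ T) ∨ F)
  step 1: T ∧ ¬((T ∧ T) ∨ F)
  step 2: ¬((T ∧ T) ∨ F)
  step 3: ¬(T ∧ T) ∧ ¬F
  step 4: (¬T ∨ ¬T) ∧ ¬F
  step 5: ¬T ∧ ¬F
  step 6: F ∧ ¬F
  step 7: F

Term B:
  start: (¬T ∨ T) ∨ (T ∧ (F ∨ T))
  step 1: T ∨ (T ∧ (F ∨ T))
  step 2: T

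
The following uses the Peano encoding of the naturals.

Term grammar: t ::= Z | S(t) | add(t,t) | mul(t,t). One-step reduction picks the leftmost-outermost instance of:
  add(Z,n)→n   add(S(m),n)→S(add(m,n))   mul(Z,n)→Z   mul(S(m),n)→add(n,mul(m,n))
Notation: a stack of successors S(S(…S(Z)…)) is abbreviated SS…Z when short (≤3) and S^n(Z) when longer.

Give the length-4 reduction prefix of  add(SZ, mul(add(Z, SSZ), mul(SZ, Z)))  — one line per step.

Answer: after 4 steps: S(add(mul(SZ, Z), mul(SZ, mul(SZ, Z))))

Derivation:
  start: add(SZ, mul(add(Z, SSZ), mul(SZ, Z)))
  step 1: S(add(Z, mul(add(Z, SSZ), mul(SZ, Z))))
  step 2: S(mul(add(Z, SSZ), mul(SZ, Z)))
  step 3: S(mul(SSZ, mul(SZ, Z)))
  step 4: S(add(mul(SZ, Z), mul(SZ, mul(SZ, Z))))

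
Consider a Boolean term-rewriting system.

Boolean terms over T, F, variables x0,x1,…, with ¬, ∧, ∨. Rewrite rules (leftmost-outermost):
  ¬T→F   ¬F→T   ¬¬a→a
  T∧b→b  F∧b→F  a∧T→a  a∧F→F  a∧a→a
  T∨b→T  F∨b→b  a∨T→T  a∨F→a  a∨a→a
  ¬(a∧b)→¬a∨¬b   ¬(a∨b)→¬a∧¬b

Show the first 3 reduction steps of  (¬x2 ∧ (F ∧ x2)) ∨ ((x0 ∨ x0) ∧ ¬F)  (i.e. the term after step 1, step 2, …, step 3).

Answer: after 3 steps: (x0 ∨ x0) ∧ ¬F

Reduction:
  start: (¬x2 ∧ (F ∧ x2)) ∨ ((x0 ∨ x0) ∧ ¬F)
  [1] (¬x2 ∧ F) ∨ ((x0 ∨ x0) ∧ ¬F)
  [2] F ∨ ((x0 ∨ x0) ∧ ¬F)
  [3] (x0 ∨ x0) ∧ ¬F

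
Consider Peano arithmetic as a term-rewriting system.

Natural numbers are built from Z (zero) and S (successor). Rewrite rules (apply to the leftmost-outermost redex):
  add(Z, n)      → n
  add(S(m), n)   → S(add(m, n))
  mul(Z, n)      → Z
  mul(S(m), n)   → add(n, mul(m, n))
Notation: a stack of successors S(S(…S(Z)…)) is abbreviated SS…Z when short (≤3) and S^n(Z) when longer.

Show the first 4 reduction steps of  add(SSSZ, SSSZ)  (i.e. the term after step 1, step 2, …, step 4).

  start: add(SSSZ, SSSZ)
  step 1: S(add(SSZ, SSSZ))
  step 2: S(S(add(SZ, SSSZ)))
  step 3: S(S(S(add(Z, SSSZ))))
  step 4: S^6(Z)

Answer: after 4 steps: S^6(Z)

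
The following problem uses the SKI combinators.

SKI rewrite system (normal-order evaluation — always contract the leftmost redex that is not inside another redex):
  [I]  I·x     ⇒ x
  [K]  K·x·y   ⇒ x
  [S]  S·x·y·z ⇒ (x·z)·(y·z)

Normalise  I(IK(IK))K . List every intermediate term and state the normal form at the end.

Answer: normal form = K  (in 4 steps)

Derivation:
  start: I(IK(IK))K
  [1] IK(IK)K
  [2] K(IK)K
  [3] IK
  [4] K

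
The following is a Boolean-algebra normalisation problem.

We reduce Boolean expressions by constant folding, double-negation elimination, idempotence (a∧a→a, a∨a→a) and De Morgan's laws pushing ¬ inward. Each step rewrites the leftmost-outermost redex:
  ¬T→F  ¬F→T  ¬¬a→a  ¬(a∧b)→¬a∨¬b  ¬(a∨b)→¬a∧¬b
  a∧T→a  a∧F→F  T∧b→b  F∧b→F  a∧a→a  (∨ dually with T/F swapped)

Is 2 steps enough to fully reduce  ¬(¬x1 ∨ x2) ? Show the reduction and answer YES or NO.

  start: ¬(¬x1 ∨ x2)
  [1] ¬¬x1 ∧ ¬x2
  [2] x1 ∧ ¬x2

Answer: YES — reaches normal form x1 ∧ ¬x2 in 2 ≤ 2 steps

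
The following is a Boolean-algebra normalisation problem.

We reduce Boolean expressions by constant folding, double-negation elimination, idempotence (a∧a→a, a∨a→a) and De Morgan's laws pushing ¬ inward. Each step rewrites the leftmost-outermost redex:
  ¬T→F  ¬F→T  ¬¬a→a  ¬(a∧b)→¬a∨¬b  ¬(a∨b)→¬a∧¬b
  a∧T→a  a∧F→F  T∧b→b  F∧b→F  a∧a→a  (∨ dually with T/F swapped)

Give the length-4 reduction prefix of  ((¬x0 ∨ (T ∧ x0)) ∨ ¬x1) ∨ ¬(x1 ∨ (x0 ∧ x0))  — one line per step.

Answer: after 4 steps: ((¬x0 ∨ x0) ∨ ¬x1) ∨ (¬x1 ∧ ¬x0)

Working:
  start: ((¬x0 ∨ (T ∧ x0)) ∨ ¬x1) ∨ ¬(x1 ∨ (x0 ∧ x0))
  step 1: ((¬x0 ∨ x0) ∨ ¬x1) ∨ ¬(x1 ∨ (x0 ∧ x0))
  step 2: ((¬x0 ∨ x0) ∨ ¬x1) ∨ (¬x1 ∧ ¬(x0 ∧ x0))
  step 3: ((¬x0 ∨ x0) ∨ ¬x1) ∨ (¬x1 ∧ (¬x0 ∨ ¬x0))
  step 4: ((¬x0 ∨ x0) ∨ ¬x1) ∨ (¬x1 ∧ ¬x0)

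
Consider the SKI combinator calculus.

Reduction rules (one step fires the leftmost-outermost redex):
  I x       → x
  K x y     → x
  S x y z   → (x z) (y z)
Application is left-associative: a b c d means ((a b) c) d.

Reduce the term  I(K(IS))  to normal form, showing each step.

  start: I(K(IS))
  step 1: K(IS)
  step 2: KS

Answer: normal form = KS  (in 2 steps)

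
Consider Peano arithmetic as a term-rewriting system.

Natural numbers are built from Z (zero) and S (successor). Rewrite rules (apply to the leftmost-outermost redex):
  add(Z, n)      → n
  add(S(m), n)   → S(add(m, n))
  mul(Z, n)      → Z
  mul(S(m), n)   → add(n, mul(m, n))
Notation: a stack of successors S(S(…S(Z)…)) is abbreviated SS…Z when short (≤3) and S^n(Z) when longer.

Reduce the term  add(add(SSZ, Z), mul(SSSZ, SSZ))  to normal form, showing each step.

Answer: normal form = S^8(Z)  (in 19 steps)

Reduction:
  start: add(add(SSZ, Z), mul(SSSZ, SSZ))
  →1  add(S(add(SZ, Z)), mul(SSSZ, SSZ))
  →2  S(add(add(SZ, Z), mul(SSSZ, SSZ)))
  →3  S(add(S(add(Z, Z)), mul(SSSZ, SSZ)))
  →4  S(S(add(add(Z, Z), mul(SSSZ, SSZ))))
  →5  S(S(add(Z, mul(SSSZ, SSZ))))
  →6  S(S(mul(SSSZ, SSZ)))
  →7  S(S(add(SSZ, mul(SSZ, SSZ))))
  →8  S(S(S(add(SZ, mul(SSZ, SSZ)))))
  →9  S(S(S(S(add(Z, mul(SSZ, SSZ))))))
  →10  S(S(S(S(mul(SSZ, SSZ)))))
  →11  S(S(S(S(add(SSZ, mul(SZ, SSZ))))))
  →12  S(S(S(S(S(add(SZ, mul(SZ, SSZ)))))))
  →13  S(S(S(S(S(S(add(Z, mul(SZ, SSZ))))))))
  →14  S(S(S(S(S(S(mul(SZ, SSZ)))))))
  →15  S(S(S(S(S(S(add(SSZ, mul(Z, SSZ))))))))
  →16  S(S(S(S(S(S(S(add(SZ, mul(Z, SSZ)))))))))
  →17  S(S(S(S(S(S(S(S(add(Z, mul(Z, SSZ))))))))))
  →18  S(S(S(S(S(S(S(S(mul(Z, SSZ)))))))))
  →19  S^8(Z)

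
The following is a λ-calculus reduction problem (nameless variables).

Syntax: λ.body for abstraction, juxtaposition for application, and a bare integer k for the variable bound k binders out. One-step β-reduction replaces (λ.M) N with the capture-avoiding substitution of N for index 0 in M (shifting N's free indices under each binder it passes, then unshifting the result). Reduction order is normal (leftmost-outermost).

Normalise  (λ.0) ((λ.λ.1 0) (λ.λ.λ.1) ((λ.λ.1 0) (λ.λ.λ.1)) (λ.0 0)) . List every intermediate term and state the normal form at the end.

Answer: normal form = λ.λ.0 0  (in 5 steps)

Working:
  start: (λ.0) ((λ.λ.1 0) (λ.λ.λ.1) ((λ.λ.1 0) (λ.λ.λ.1)) (λ.0 0))
  step 1: (λ.λ.1 0) (λ.λ.λ.1) ((λ.λ.1 0) (λ.λ.λ.1)) (λ.0 0)
  step 2: (λ.(λ.λ.λ.1) 0) ((λ.λ.1 0) (λ.λ.λ.1)) (λ.0 0)
  step 3: (λ.λ.λ.1) ((λ.λ.1 0) (λ.λ.λ.1)) (λ.0 0)
  step 4: (λ.λ.1) (λ.0 0)
  step 5: λ.λ.0 0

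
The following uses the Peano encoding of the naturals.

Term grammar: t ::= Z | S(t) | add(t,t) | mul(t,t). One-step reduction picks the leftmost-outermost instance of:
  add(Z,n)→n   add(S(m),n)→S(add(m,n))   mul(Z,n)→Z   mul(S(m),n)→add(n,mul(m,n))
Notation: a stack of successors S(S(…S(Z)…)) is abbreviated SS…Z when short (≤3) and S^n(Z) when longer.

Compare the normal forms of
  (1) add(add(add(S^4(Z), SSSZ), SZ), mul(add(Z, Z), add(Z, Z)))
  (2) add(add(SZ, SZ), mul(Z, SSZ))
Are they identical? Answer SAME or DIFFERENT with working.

Term A:
  start: add(add(add(S^4(Z), SSSZ), SZ), mul(add(Z, Z), add(Z, Z)))
  →1  add(add(S(add(SSSZ, SSSZ)), SZ), mul(add(Z, Z), add(Z, Z)))
  →2  add(S(add(add(SSSZ, SSSZ), SZ)), mul(add(Z, Z), add(Z, Z)))
  →3  S(add(add(add(SSSZ, SSSZ), SZ), mul(add(Z, Z), add(Z, Z))))
  →4  S(add(add(S(add(SSZ, SSSZ)), SZ), mul(add(Z, Z), add(Z, Z))))
  →5  S(add(S(add(add(SSZ, SSSZ), SZ)), mul(add(Z, Z), add(Z, Z))))
  →6  S(S(add(add(add(SSZ, SSSZ), SZ), mul(add(Z, Z), add(Z, Z)))))
  →7  S(S(add(add(S(add(SZ, SSSZ)), SZ), mul(add(Z, Z), add(Z, Z)))))
  →8  S(S(add(S(add(add(SZ, SSSZ), SZ)), mul(add(Z, Z), add(Z, Z)))))
  →9  S(S(S(add(add(add(SZ, SSSZ), SZ), mul(add(Z, Z), add(Z, Z))))))
  →10  S(S(S(add(add(S(add(Z, SSSZ)), SZ), mul(add(Z, Z), add(Z, Z))))))
  →11  S(S(S(add(S(add(add(Z, SSSZ), SZ)), mul(add(Z, Z), add(Z, Z))))))
  →12  S(S(S(S(add(add(add(Z, SSSZ), SZ), mul(add(Z, Z), add(Z, Z)))))))
  →13  S(S(S(S(add(add(SSSZ, SZ), mul(add(Z, Z), add(Z, Z)))))))
  →14  S(S(S(S(add(S(add(SSZ, SZ)), mul(add(Z, Z), add(Z, Z)))))))
  →15  S(S(S(S(S(add(add(SSZ, SZ), mul(add(Z, Z), add(Z, Z))))))))
  →16  S(S(S(S(S(add(S(add(SZ, SZ)), mul(add(Z, Z), add(Z, Z))))))))
  →17  S(S(S(S(S(S(add(add(SZ, SZ), mul(add(Z, Z), add(Z, Z)))))))))
  →18  S(S(S(S(S(S(add(S(add(Z, SZ)), mul(add(Z, Z), add(Z, Z)))))))))
  →19  S(S(S(S(S(S(S(add(add(Z, SZ), mul(add(Z, Z), add(Z, Z))))))))))
  →20  S(S(S(S(S(S(S(add(SZ, mul(add(Z, Z), add(Z, Z))))))))))
  →21  S(S(S(S(S(S(S(S(add(Z, mul(add(Z, Z), add(Z, Z)))))))))))
  →22  S(S(S(S(S(S(S(S(mul(add(Z, Z), add(Z, Z))))))))))
  →23  S(S(S(S(S(S(S(S(mul(Z, add(Z, Z))))))))))
  →24  S^8(Z)

Term B:
  start: add(add(SZ, SZ), mul(Z, SSZ))
  →1  add(S(add(Z, SZ)), mul(Z, SSZ))
  →2  S(add(add(Z, SZ), mul(Z, SSZ)))
  →3  S(add(SZ, mul(Z, SSZ)))
  →4  S(S(add(Z, mul(Z, SSZ))))
  →5  S(S(mul(Z, SSZ)))
  →6  SSZ

Answer: DIFFERENT — A ⇓ S^8(Z), B ⇓ SSZ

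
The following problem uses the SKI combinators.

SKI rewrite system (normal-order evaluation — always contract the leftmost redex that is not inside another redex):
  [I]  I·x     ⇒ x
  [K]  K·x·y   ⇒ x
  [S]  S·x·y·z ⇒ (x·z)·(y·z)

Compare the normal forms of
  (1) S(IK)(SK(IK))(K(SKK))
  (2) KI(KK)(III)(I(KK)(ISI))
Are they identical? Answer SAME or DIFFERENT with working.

Answer: DIFFERENT — A ⇓ K(SKK), B ⇓ K

Working:
Term A:
  start: S(IK)(SK(IK))(K(SKK))
  →1  IK(K(SKK))(SK(IK)(K(SKK)))
  →2  K(K(SKK))(SK(IK)(K(SKK)))
  →3  K(SKK)

Term B:
  start: KI(KK)(III)(I(KK)(ISI))
  →1  I(III)(I(KK)(ISI))
  →2  III(I(KK)(ISI))
  →3  II(I(KK)(ISI))
  →4  I(I(KK)(ISI))
  →5  I(KK)(ISI)
  →6  KK(ISI)
  →7  K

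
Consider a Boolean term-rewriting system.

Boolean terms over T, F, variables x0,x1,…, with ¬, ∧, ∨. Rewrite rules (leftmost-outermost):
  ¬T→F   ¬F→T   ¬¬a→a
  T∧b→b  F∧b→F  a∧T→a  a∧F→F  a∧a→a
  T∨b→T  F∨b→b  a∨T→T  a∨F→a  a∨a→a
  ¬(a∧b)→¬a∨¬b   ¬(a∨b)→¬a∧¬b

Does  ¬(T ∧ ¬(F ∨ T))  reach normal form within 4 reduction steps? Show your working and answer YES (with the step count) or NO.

Answer: NO — after 4 steps the term is F ∨ T, not yet normal

Reduction:
  start: ¬(T ∧ ¬(F ∨ T))
  step 1: ¬T ∨ ¬¬(F ∨ T)
  step 2: F ∨ ¬¬(F ∨ T)
  step 3: ¬¬(F ∨ T)
  step 4: F ∨ T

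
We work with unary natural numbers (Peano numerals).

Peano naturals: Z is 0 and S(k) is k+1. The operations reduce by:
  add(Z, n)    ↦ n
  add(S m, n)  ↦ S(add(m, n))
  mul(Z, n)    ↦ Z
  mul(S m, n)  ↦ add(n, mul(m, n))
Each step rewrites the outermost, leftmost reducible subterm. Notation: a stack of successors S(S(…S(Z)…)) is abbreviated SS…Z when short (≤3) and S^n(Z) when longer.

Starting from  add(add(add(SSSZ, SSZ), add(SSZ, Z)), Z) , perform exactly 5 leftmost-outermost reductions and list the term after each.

Answer: after 5 steps: S(add(S(add(add(SZ, SSZ), add(SSZ, Z))), Z))

Working:
  start: add(add(add(SSSZ, SSZ), add(SSZ, Z)), Z)
  [1] add(add(S(add(SSZ, SSZ)), add(SSZ, Z)), Z)
  [2] add(S(add(add(SSZ, SSZ), add(SSZ, Z))), Z)
  [3] S(add(add(add(SSZ, SSZ), add(SSZ, Z)), Z))
  [4] S(add(add(S(add(SZ, SSZ)), add(SSZ, Z)), Z))
  [5] S(add(S(add(add(SZ, SSZ), add(SSZ, Z))), Z))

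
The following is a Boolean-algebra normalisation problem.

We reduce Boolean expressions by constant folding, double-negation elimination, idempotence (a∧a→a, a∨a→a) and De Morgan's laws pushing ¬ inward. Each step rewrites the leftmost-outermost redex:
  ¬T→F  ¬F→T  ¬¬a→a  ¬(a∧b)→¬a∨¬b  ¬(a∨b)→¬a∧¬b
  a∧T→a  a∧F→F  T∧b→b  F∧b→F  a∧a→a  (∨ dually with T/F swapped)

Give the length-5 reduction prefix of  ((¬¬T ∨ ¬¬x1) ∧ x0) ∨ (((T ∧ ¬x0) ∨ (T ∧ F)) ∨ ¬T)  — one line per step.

  start: ((¬¬T ∨ ¬¬x1) ∧ x0) ∨ (((T ∧ ¬x0) ∨ (T ∧ F)) ∨ ¬T)
  step 1: ((T ∨ ¬¬x1) ∧ x0) ∨ (((T ∧ ¬x0) ∨ (T ∧ F)) ∨ ¬T)
  step 2: (T ∧ x0) ∨ (((T ∧ ¬x0) ∨ (T ∧ F)) ∨ ¬T)
  step 3: x0 ∨ (((T ∧ ¬x0) ∨ (T ∧ F)) ∨ ¬T)
  step 4: x0 ∨ ((¬x0 ∨ (T ∧ F)) ∨ ¬T)
  step 5: x0 ∨ ((¬x0 ∨ F) ∨ ¬T)

Answer: after 5 steps: x0 ∨ ((¬x0 ∨ F) ∨ ¬T)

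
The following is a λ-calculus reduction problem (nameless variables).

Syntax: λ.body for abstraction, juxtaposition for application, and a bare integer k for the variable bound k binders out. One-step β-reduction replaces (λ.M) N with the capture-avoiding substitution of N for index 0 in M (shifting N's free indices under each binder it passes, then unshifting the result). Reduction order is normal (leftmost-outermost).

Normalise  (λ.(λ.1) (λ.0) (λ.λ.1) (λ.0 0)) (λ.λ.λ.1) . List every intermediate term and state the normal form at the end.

Answer: normal form = λ.λ.0 0  (in 4 steps)

Derivation:
  start: (λ.(λ.1) (λ.0) (λ.λ.1) (λ.0 0)) (λ.λ.λ.1)
  [1] (λ.λ.λ.λ.1) (λ.0) (λ.λ.1) (λ.0 0)
  [2] (λ.λ.λ.1) (λ.λ.1) (λ.0 0)
  [3] (λ.λ.1) (λ.0 0)
  [4] λ.λ.0 0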